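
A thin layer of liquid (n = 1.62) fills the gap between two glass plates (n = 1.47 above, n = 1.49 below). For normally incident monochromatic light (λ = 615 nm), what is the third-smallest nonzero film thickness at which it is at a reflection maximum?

475 nm

At the upper boundary (n = 1.47 to n = 1.62) the reflected ray undergoes a half-wave phase shift.
Ray reflecting at the bottom interface goes from n = 1.62 toward n = 1.49: no phase shift.
The two reflections differ by half a wavelength.
For maximum reflection here: 2 n t = (m + ½) λ.
The third-smallest nonzero thickness corresponds to m = 2: t = (m + ½) λ / (2 n) = 2.50 × 615 / (2 × 1.62) = 475 nm.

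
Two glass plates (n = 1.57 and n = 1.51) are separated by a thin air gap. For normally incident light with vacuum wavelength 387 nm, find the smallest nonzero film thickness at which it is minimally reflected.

194 nm

At the upper boundary (n = 1.57 to n = 1.0) the reflected ray undergoes no phase shift.
Ray reflecting at the bottom interface goes from n = 1.0 toward n = 1.51: a half-wave phase shift.
The two reflections differ by half a wavelength.
So the condition for destructive reflection is 2 n t = m λ.
Minimum nonzero at m = 1: t = λ / (2 n) = 387 / (2 × 1.0) = 194 nm.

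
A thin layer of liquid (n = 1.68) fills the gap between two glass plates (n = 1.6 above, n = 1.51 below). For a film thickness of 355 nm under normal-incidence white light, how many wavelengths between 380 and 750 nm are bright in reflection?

Top surface (1.6 → 1.68): reflection off a higher-index medium gives a half-wave phase shift.
Bottom surface (1.68 → 1.51): reflection off a lower-index medium gives no phase shift.
Exactly one π shift → a net half-wave offset.
For bright reflection here: 2 n t = (m + ½) λ.
λ = 2 n t / (m + ½) = 1193 / (m + ½) nm.
m=1: 795 nm (IR); m=2: 477 nm (visible); m=3: 341 nm (UV).

1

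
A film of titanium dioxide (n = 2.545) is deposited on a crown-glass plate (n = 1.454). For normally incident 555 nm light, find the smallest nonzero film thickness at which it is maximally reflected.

At the upper boundary (n = 1.0 to n = 2.545) the reflected ray undergoes a half-wave phase shift.
At the lower boundary (n = 2.545 to n = 1.454) the reflected ray undergoes no phase shift.
The two reflections differ by half a wavelength.
With one net inversion, constructive interference in reflection requires 2 n t = (m + ½) λ.
Minimum at m = 0: t = λ / (4 n) = 555 / (4 × 2.545) = 54.5 nm.

54.5 nm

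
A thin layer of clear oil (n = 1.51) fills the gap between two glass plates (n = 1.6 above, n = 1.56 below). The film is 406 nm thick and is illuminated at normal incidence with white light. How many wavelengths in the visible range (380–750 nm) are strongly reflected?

1

At the upper boundary (n = 1.6 to n = 1.51) the reflected ray undergoes no phase shift.
At the lower boundary (n = 1.51 to n = 1.56) the reflected ray undergoes a half-wave phase shift.
The two reflections differ by half a wavelength.
For bright reflection here: 2 n t = (m + ½) λ.
λ = 2 n t / (m + ½) = 1226 / (m + ½) nm.
m=1: 817 nm (IR); m=2: 490 nm (visible); m=3: 350 nm (UV).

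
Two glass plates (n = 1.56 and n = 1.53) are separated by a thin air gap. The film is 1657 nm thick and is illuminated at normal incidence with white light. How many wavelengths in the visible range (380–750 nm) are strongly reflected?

Top surface (1.56 → 1.0): reflection off a lower-index medium gives no phase shift.
At the lower boundary (n = 1.0 to n = 1.53) the reflected ray undergoes a half-wave phase shift.
The two reflections differ by half a wavelength.
So the condition for constructive reflection is 2 n t = (m + ½) λ.
λ = 2 n t / (m + ½) = 3314 / (m + ½) nm.
m=3: 947 nm (IR); m=4: 736 nm (visible); m=5: 603 nm (visible); m=6: 510 nm (visible); m=7: 442 nm (visible); m=8: 390 nm (visible); m=9: 349 nm (UV).

5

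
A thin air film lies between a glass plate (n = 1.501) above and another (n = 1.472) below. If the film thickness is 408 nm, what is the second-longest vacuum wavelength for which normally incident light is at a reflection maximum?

Ray reflecting at the top interface goes from n = 1.501 toward n = 1.0: no phase shift.
At the lower boundary (n = 1.0 to n = 1.472) the reflected ray undergoes a half-wave phase shift.
Exactly one π shift → a net half-wave offset.
So the condition for constructive reflection is 2 n t = (m + ½) λ.
λ = 2 n t / (m + ½). The second-longest wavelength is m = 1: λ = 2 × 1.0 × 408 / 1.50 = 544 nm.

544 nm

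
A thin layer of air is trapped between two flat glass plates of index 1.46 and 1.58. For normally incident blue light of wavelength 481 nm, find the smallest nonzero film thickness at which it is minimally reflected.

At the upper boundary (n = 1.46 to n = 1.0) the reflected ray undergoes no phase shift.
At the lower boundary (n = 1.0 to n = 1.58) the reflected ray undergoes a half-wave phase shift.
Exactly one π shift → a net half-wave offset.
With one net inversion, destructive interference in reflection requires 2 n t = m λ.
Minimum nonzero at m = 1: t = λ / (2 n) = 481 / (2 × 1.0) = 241 nm.

241 nm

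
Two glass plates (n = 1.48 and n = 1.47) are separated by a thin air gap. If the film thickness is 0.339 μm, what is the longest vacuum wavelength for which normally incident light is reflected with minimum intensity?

Top surface (1.48 → 1.0): reflection off a lower-index medium gives no phase shift.
Ray reflecting at the bottom interface goes from n = 1.0 toward n = 1.47: a half-wave phase shift.
Net: one phase inversion between the two reflected rays.
So the condition for destructive reflection is 2 n t = m λ.
λ = 2 n t / m. The longest wavelength is m = 1: λ = 2 × 1.0 × 339 / 1.00 = 678 nm.

678 nm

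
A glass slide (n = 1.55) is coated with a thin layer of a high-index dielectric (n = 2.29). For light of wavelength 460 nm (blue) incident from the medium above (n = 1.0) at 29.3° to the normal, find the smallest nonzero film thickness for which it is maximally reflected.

Ray reflecting at the top interface goes from n = 1.0 toward n = 2.29: a half-wave phase shift.
Ray reflecting at the bottom interface goes from n = 2.29 toward n = 1.55: no phase shift.
Exactly one π shift → a net half-wave offset.
So the condition for constructive reflection is 2 n t cos θ_r = (m + ½) λ.
Snell's law: 1.0 sin 29.3° = 2.29 sin θ_r → sin θ_r = 0.214, cos θ_r = 0.977.
Minimum at m = 0: t = λ / (4 n cos θ_r) = 460 / (4 × 2.29 × 0.977) = 51.4 nm.

51.4 nm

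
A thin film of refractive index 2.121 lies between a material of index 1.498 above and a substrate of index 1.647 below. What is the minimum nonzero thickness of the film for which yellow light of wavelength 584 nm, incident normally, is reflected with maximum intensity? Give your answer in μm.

0.0688 μm

Ray reflecting at the top interface goes from n = 1.498 toward n = 2.121: a half-wave phase shift.
Ray reflecting at the bottom interface goes from n = 2.121 toward n = 1.647: no phase shift.
The two reflections differ by half a wavelength.
With one net inversion, constructive interference in reflection requires 2 n t = (m + ½) λ.
Minimum at m = 0: t = λ / (4 n) = 584 / (4 × 2.121) = 68.8 nm.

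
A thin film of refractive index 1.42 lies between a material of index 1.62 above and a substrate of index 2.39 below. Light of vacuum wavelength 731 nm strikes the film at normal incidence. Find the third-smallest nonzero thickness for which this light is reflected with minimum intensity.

Ray reflecting at the top interface goes from n = 1.62 toward n = 1.42: no phase shift.
At the lower boundary (n = 1.42 to n = 2.39) the reflected ray undergoes a half-wave phase shift.
The two reflections differ by half a wavelength.
With one net inversion, destructive interference in reflection requires 2 n t = m λ.
The third-smallest nonzero thickness corresponds to m = 3: t = m λ / (2 n) = 3.00 × 731 / (2 × 1.42) = 772 nm.

772 nm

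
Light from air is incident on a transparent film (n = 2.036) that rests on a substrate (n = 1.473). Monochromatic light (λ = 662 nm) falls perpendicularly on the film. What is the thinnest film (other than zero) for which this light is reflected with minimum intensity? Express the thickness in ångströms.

At the upper boundary (n = 1.0 to n = 2.036) the reflected ray undergoes a half-wave phase shift.
Bottom surface (2.036 → 1.473): reflection off a lower-index medium gives no phase shift.
Exactly one π shift → a net half-wave offset.
With one net inversion, destructive interference in reflection requires 2 n t = m λ.
Minimum nonzero at m = 1: t = λ / (2 n) = 662 / (2 × 2.036) = 163 nm.

1626 Å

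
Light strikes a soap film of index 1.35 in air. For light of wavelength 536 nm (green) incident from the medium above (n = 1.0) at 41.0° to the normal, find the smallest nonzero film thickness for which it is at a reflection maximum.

Top surface (1.0 → 1.35): reflection off a higher-index medium gives a half-wave phase shift.
Bottom surface (1.35 → 1.0): reflection off a lower-index medium gives no phase shift.
Net: one phase inversion between the two reflected rays.
For maximum reflection here: 2 n t cos θ_r = (m + ½) λ.
Snell's law: 1.0 sin 41.0° = 1.35 sin θ_r → sin θ_r = 0.486, cos θ_r = 0.874.
Minimum at m = 0: t = λ / (4 n cos θ_r) = 536 / (4 × 1.35 × 0.874) = 114 nm.

114 nm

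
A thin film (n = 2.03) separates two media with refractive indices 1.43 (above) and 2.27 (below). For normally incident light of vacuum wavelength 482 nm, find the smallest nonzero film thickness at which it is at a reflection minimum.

Ray reflecting at the top interface goes from n = 1.43 toward n = 2.03: a half-wave phase shift.
At the lower boundary (n = 2.03 to n = 2.27) the reflected ray undergoes a half-wave phase shift.
The two reflections carry the same phase change, so no net offset.
So the condition for destructive reflection is 2 n t = (m + ½) λ.
Minimum at m = 0: t = λ / (4 n) = 482 / (4 × 2.03) = 59.4 nm.

59.4 nm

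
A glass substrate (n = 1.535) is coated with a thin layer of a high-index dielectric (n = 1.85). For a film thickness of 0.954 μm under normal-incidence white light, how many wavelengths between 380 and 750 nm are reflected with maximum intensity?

Ray reflecting at the top interface goes from n = 1.0 toward n = 1.85: a half-wave phase shift.
Ray reflecting at the bottom interface goes from n = 1.85 toward n = 1.535: no phase shift.
The two reflections differ by half a wavelength.
With one net inversion, constructive interference in reflection requires 2 n t = (m + ½) λ.
λ = 2 n t / (m + ½) = 3530 / (m + ½) nm.
m=4: 784 nm (IR); m=5: 642 nm (visible); m=6: 543 nm (visible); m=7: 471 nm (visible); m=8: 415 nm (visible); m=9: 372 nm (UV).

4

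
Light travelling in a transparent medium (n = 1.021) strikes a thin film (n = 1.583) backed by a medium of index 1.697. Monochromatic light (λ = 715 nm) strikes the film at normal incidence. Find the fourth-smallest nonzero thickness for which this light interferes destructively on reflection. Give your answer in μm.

0.790 μm

Ray reflecting at the top interface goes from n = 1.021 toward n = 1.583: a half-wave phase shift.
At the lower boundary (n = 1.583 to n = 1.697) the reflected ray undergoes a half-wave phase shift.
Zero or two π shifts → no net half-wave offset.
With no net inversion, destructive interference in reflection requires 2 n t = (m + ½) λ.
The fourth-smallest nonzero thickness corresponds to m = 3: t = (m + ½) λ / (2 n) = 3.50 × 715 / (2 × 1.583) = 790 nm.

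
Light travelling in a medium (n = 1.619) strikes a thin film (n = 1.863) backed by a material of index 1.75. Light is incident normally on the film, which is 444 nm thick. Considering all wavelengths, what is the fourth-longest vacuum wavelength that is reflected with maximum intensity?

At the upper boundary (n = 1.619 to n = 1.863) the reflected ray undergoes a half-wave phase shift.
Ray reflecting at the bottom interface goes from n = 1.863 toward n = 1.75: no phase shift.
The two reflections differ by half a wavelength.
So the condition for constructive reflection is 2 n t = (m + ½) λ.
λ = 2 n t / (m + ½). The fourth-longest wavelength is m = 3: λ = 2 × 1.863 × 444 / 3.50 = 473 nm.

473 nm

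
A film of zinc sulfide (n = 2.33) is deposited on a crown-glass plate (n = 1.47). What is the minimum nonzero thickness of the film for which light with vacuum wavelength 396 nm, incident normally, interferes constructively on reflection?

Top surface (1.0 → 2.33): reflection off a higher-index medium gives a half-wave phase shift.
Bottom surface (2.33 → 1.47): reflection off a lower-index medium gives no phase shift.
Exactly one π shift → a net half-wave offset.
With one net inversion, constructive interference in reflection requires 2 n t = (m + ½) λ.
Minimum at m = 0: t = λ / (4 n) = 396 / (4 × 2.33) = 42.5 nm.

42.5 nm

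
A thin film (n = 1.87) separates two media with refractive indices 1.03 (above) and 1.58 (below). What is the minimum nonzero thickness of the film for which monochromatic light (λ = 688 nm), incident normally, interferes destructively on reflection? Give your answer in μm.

Top surface (1.03 → 1.87): reflection off a higher-index medium gives a half-wave phase shift.
Bottom surface (1.87 → 1.58): reflection off a lower-index medium gives no phase shift.
Exactly one π shift → a net half-wave offset.
With one net inversion, destructive interference in reflection requires 2 n t = m λ.
Minimum nonzero at m = 1: t = λ / (2 n) = 688 / (2 × 1.87) = 184 nm.

0.184 μm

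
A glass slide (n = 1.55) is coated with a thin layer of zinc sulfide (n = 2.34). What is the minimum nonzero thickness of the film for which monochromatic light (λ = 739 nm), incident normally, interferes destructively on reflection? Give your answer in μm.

Ray reflecting at the top interface goes from n = 1.0 toward n = 2.34: a half-wave phase shift.
Bottom surface (2.34 → 1.55): reflection off a lower-index medium gives no phase shift.
Net: one phase inversion between the two reflected rays.
With one net inversion, destructive interference in reflection requires 2 n t = m λ.
Minimum nonzero at m = 1: t = λ / (2 n) = 739 / (2 × 2.34) = 158 nm.

0.158 μm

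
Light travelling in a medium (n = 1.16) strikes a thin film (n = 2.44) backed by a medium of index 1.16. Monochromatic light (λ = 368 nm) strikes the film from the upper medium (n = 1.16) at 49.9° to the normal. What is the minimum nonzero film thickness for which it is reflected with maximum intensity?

40.5 nm

Top surface (1.16 → 2.44): reflection off a higher-index medium gives a half-wave phase shift.
At the lower boundary (n = 2.44 to n = 1.16) the reflected ray undergoes no phase shift.
Net: one phase inversion between the two reflected rays.
With one net inversion, constructive interference in reflection requires 2 n t cos θ_r = (m + ½) λ.
Snell's law: 1.16 sin 49.9° = 2.44 sin θ_r → sin θ_r = 0.364, cos θ_r = 0.932.
Minimum at m = 0: t = λ / (4 n cos θ_r) = 368 / (4 × 2.44 × 0.932) = 40.5 nm.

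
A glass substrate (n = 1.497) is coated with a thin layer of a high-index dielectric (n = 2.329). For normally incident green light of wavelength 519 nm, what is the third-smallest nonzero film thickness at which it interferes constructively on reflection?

At the upper boundary (n = 1.0 to n = 2.329) the reflected ray undergoes a half-wave phase shift.
Ray reflecting at the bottom interface goes from n = 2.329 toward n = 1.497: no phase shift.
Exactly one π shift → a net half-wave offset.
For bright reflection here: 2 n t = (m + ½) λ.
The third-smallest nonzero thickness corresponds to m = 2: t = (m + ½) λ / (2 n) = 2.50 × 519 / (2 × 2.329) = 279 nm.

279 nm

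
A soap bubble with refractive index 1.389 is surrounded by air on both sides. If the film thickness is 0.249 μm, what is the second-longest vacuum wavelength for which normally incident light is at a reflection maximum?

461 nm

At the upper boundary (n = 1.0 to n = 1.389) the reflected ray undergoes a half-wave phase shift.
Ray reflecting at the bottom interface goes from n = 1.389 toward n = 1.0: no phase shift.
Net: one phase inversion between the two reflected rays.
So the condition for constructive reflection is 2 n t = (m + ½) λ.
λ = 2 n t / (m + ½). The second-longest wavelength is m = 1: λ = 2 × 1.389 × 249 / 1.50 = 461 nm.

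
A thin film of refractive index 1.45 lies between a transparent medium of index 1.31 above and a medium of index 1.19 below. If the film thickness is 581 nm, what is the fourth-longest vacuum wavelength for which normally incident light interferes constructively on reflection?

Ray reflecting at the top interface goes from n = 1.31 toward n = 1.45: a half-wave phase shift.
At the lower boundary (n = 1.45 to n = 1.19) the reflected ray undergoes no phase shift.
Exactly one π shift → a net half-wave offset.
So the condition for constructive reflection is 2 n t = (m + ½) λ.
λ = 2 n t / (m + ½). The fourth-longest wavelength is m = 3: λ = 2 × 1.45 × 581 / 3.50 = 481 nm.

481 nm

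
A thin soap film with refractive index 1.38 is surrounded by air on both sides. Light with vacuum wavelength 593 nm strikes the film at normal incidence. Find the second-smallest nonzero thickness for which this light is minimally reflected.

At the upper boundary (n = 1.0 to n = 1.38) the reflected ray undergoes a half-wave phase shift.
Ray reflecting at the bottom interface goes from n = 1.38 toward n = 1.0: no phase shift.
Exactly one π shift → a net half-wave offset.
With one net inversion, destructive interference in reflection requires 2 n t = m λ.
The second-smallest nonzero thickness corresponds to m = 2: t = m λ / (2 n) = 2.00 × 593 / (2 × 1.38) = 430 nm.

430 nm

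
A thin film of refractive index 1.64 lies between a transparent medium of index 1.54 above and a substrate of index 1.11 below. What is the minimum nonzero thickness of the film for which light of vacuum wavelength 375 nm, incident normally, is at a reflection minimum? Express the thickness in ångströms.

At the upper boundary (n = 1.54 to n = 1.64) the reflected ray undergoes a half-wave phase shift.
Ray reflecting at the bottom interface goes from n = 1.64 toward n = 1.11: no phase shift.
The two reflections differ by half a wavelength.
For minimum reflection here: 2 n t = m λ.
Minimum nonzero at m = 1: t = λ / (2 n) = 375 / (2 × 1.64) = 114 nm.

1143 Å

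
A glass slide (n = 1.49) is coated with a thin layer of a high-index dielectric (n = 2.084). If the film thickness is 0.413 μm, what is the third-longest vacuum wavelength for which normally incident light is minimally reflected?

Top surface (1.0 → 2.084): reflection off a higher-index medium gives a half-wave phase shift.
Ray reflecting at the bottom interface goes from n = 2.084 toward n = 1.49: no phase shift.
Exactly one π shift → a net half-wave offset.
For weak reflection here: 2 n t = m λ.
λ = 2 n t / m. The third-longest wavelength is m = 3: λ = 2 × 2.084 × 413 / 3.00 = 574 nm.

574 nm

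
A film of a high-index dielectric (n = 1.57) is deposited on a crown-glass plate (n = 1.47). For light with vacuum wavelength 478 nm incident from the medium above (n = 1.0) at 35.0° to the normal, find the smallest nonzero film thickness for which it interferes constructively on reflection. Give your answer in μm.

0.0818 μm

At the upper boundary (n = 1.0 to n = 1.57) the reflected ray undergoes a half-wave phase shift.
Ray reflecting at the bottom interface goes from n = 1.57 toward n = 1.47: no phase shift.
Exactly one π shift → a net half-wave offset.
So the condition for constructive reflection is 2 n t cos θ_r = (m + ½) λ.
Snell's law: 1.0 sin 35.0° = 1.57 sin θ_r → sin θ_r = 0.365, cos θ_r = 0.931.
Minimum at m = 0: t = λ / (4 n cos θ_r) = 478 / (4 × 1.57 × 0.931) = 81.8 nm.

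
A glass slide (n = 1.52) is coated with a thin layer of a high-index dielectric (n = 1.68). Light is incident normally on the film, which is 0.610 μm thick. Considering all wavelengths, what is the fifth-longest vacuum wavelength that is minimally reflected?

410 nm

At the upper boundary (n = 1.0 to n = 1.68) the reflected ray undergoes a half-wave phase shift.
At the lower boundary (n = 1.68 to n = 1.52) the reflected ray undergoes no phase shift.
Net: one phase inversion between the two reflected rays.
So the condition for destructive reflection is 2 n t = m λ.
λ = 2 n t / m. The fifth-longest wavelength is m = 5: λ = 2 × 1.68 × 610 / 5.00 = 410 nm.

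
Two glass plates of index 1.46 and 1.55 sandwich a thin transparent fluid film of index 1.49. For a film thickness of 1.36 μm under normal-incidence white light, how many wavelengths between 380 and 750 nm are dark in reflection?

Top surface (1.46 → 1.49): reflection off a higher-index medium gives a half-wave phase shift.
Ray reflecting at the bottom interface goes from n = 1.49 toward n = 1.55: a half-wave phase shift.
The two reflections carry the same phase change, so no net offset.
So the condition for destructive reflection is 2 n t = (m + ½) λ.
λ = 2 n t / (m + ½) = 4053 / (m + ½) nm.
m=4: 901 nm (IR); m=5: 737 nm (visible); m=6: 624 nm (visible); m=7: 540 nm (visible); m=8: 477 nm (visible); m=9: 427 nm (visible); m=10: 386 nm (visible); m=11: 352 nm (UV).

6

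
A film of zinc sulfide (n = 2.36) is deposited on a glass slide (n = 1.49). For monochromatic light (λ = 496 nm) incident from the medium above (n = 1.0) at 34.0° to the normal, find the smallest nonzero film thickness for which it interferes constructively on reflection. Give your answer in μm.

At the upper boundary (n = 1.0 to n = 2.36) the reflected ray undergoes a half-wave phase shift.
Ray reflecting at the bottom interface goes from n = 2.36 toward n = 1.49: no phase shift.
Net: one phase inversion between the two reflected rays.
For bright reflection here: 2 n t cos θ_r = (m + ½) λ.
Snell's law: 1.0 sin 34.0° = 2.36 sin θ_r → sin θ_r = 0.237, cos θ_r = 0.972.
Minimum at m = 0: t = λ / (4 n cos θ_r) = 496 / (4 × 2.36 × 0.972) = 54.1 nm.

0.0541 μm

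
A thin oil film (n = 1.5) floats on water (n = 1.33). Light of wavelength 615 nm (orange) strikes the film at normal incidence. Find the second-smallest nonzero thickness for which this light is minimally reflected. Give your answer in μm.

0.410 μm

Top surface (1.0 → 1.5): reflection off a higher-index medium gives a half-wave phase shift.
At the lower boundary (n = 1.5 to n = 1.33) the reflected ray undergoes no phase shift.
Net: one phase inversion between the two reflected rays.
With one net inversion, destructive interference in reflection requires 2 n t = m λ.
The second-smallest nonzero thickness corresponds to m = 2: t = m λ / (2 n) = 2.00 × 615 / (2 × 1.5) = 410 nm.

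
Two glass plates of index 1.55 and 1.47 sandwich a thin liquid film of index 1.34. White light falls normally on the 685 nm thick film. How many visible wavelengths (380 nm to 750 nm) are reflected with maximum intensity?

Ray reflecting at the top interface goes from n = 1.55 toward n = 1.34: no phase shift.
Bottom surface (1.34 → 1.47): reflection off a higher-index medium gives a half-wave phase shift.
Net: one phase inversion between the two reflected rays.
So the condition for constructive reflection is 2 n t = (m + ½) λ.
λ = 2 n t / (m + ½) = 1836 / (m + ½) nm.
m=1: 1224 nm (IR); m=2: 734 nm (visible); m=3: 525 nm (visible); m=4: 408 nm (visible); m=5: 334 nm (UV).

3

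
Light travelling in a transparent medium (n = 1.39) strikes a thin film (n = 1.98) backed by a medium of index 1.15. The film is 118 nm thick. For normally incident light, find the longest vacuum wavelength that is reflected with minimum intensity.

Ray reflecting at the top interface goes from n = 1.39 toward n = 1.98: a half-wave phase shift.
Ray reflecting at the bottom interface goes from n = 1.98 toward n = 1.15: no phase shift.
Exactly one π shift → a net half-wave offset.
For minimum reflection here: 2 n t = m λ.
λ = 2 n t / m. The longest wavelength is m = 1: λ = 2 × 1.98 × 118 / 1.00 = 467 nm.

467 nm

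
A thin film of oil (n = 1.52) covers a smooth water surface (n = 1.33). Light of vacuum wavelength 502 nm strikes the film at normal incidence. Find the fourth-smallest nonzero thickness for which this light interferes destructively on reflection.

At the upper boundary (n = 1.0 to n = 1.52) the reflected ray undergoes a half-wave phase shift.
At the lower boundary (n = 1.52 to n = 1.33) the reflected ray undergoes no phase shift.
Exactly one π shift → a net half-wave offset.
With one net inversion, destructive interference in reflection requires 2 n t = m λ.
The fourth-smallest nonzero thickness corresponds to m = 4: t = m λ / (2 n) = 4.00 × 502 / (2 × 1.52) = 661 nm.

661 nm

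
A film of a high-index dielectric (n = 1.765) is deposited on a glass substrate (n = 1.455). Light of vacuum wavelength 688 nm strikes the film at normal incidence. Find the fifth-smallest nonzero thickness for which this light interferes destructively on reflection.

975 nm

At the upper boundary (n = 1.0 to n = 1.765) the reflected ray undergoes a half-wave phase shift.
Ray reflecting at the bottom interface goes from n = 1.765 toward n = 1.455: no phase shift.
The two reflections differ by half a wavelength.
For dark reflection here: 2 n t = m λ.
The fifth-smallest nonzero thickness corresponds to m = 5: t = m λ / (2 n) = 5.00 × 688 / (2 × 1.765) = 975 nm.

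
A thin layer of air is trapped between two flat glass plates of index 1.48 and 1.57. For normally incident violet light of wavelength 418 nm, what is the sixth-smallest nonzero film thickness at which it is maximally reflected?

At the upper boundary (n = 1.48 to n = 1.0) the reflected ray undergoes no phase shift.
At the lower boundary (n = 1.0 to n = 1.57) the reflected ray undergoes a half-wave phase shift.
Net: one phase inversion between the two reflected rays.
For strong reflection here: 2 n t = (m + ½) λ.
The sixth-smallest nonzero thickness corresponds to m = 5: t = (m + ½) λ / (2 n) = 5.50 × 418 / (2 × 1.0) = 1150 nm.

1150 nm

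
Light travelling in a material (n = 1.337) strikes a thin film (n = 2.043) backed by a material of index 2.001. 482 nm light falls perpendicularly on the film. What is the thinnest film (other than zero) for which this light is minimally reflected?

Ray reflecting at the top interface goes from n = 1.337 toward n = 2.043: a half-wave phase shift.
At the lower boundary (n = 2.043 to n = 2.001) the reflected ray undergoes no phase shift.
Net: one phase inversion between the two reflected rays.
So the condition for destructive reflection is 2 n t = m λ.
Minimum nonzero at m = 1: t = λ / (2 n) = 482 / (2 × 2.043) = 118 nm.

118 nm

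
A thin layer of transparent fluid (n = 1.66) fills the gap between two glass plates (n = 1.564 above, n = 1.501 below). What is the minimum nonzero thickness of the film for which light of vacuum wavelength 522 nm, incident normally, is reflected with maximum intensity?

Top surface (1.564 → 1.66): reflection off a higher-index medium gives a half-wave phase shift.
Bottom surface (1.66 → 1.501): reflection off a lower-index medium gives no phase shift.
Net: one phase inversion between the two reflected rays.
For maximum reflection here: 2 n t = (m + ½) λ.
Minimum at m = 0: t = λ / (4 n) = 522 / (4 × 1.66) = 78.6 nm.

78.6 nm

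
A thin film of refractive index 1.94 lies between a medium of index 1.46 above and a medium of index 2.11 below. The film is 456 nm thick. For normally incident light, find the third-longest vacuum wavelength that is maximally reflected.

590 nm

Top surface (1.46 → 1.94): reflection off a higher-index medium gives a half-wave phase shift.
Ray reflecting at the bottom interface goes from n = 1.94 toward n = 2.11: a half-wave phase shift.
The two reflections carry the same phase change, so no net offset.
With no net inversion, constructive interference in reflection requires 2 n t = m λ.
λ = 2 n t / m. The third-longest wavelength is m = 3: λ = 2 × 1.94 × 456 / 3.00 = 590 nm.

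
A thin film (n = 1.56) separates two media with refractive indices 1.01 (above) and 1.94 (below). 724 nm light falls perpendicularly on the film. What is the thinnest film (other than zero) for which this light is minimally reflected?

116 nm

Top surface (1.01 → 1.56): reflection off a higher-index medium gives a half-wave phase shift.
Ray reflecting at the bottom interface goes from n = 1.56 toward n = 1.94: a half-wave phase shift.
Zero or two π shifts → no net half-wave offset.
So the condition for destructive reflection is 2 n t = (m + ½) λ.
Minimum at m = 0: t = λ / (4 n) = 724 / (4 × 1.56) = 116 nm.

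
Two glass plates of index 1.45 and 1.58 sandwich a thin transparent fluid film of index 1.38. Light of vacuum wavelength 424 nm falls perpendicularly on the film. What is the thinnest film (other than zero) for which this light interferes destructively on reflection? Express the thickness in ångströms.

Top surface (1.45 → 1.38): reflection off a lower-index medium gives no phase shift.
Ray reflecting at the bottom interface goes from n = 1.38 toward n = 1.58: a half-wave phase shift.
Net: one phase inversion between the two reflected rays.
For minimum reflection here: 2 n t = m λ.
Minimum nonzero at m = 1: t = λ / (2 n) = 424 / (2 × 1.38) = 154 nm.

1536 Å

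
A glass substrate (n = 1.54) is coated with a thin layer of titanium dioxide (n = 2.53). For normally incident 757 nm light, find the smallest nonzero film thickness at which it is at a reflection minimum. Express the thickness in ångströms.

At the upper boundary (n = 1.0 to n = 2.53) the reflected ray undergoes a half-wave phase shift.
Ray reflecting at the bottom interface goes from n = 2.53 toward n = 1.54: no phase shift.
The two reflections differ by half a wavelength.
With one net inversion, destructive interference in reflection requires 2 n t = m λ.
Minimum nonzero at m = 1: t = λ / (2 n) = 757 / (2 × 2.53) = 150 nm.

1496 Å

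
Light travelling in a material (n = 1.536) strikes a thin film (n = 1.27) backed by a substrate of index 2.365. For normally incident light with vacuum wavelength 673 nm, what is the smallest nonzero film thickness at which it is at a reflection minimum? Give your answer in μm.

Top surface (1.536 → 1.27): reflection off a lower-index medium gives no phase shift.
Ray reflecting at the bottom interface goes from n = 1.27 toward n = 2.365: a half-wave phase shift.
Exactly one π shift → a net half-wave offset.
With one net inversion, destructive interference in reflection requires 2 n t = m λ.
The smallest nonzero thickness corresponds to m = 1: t = m λ / (2 n) = 1.00 × 673 / (2 × 1.27) = 265 nm.

0.265 μm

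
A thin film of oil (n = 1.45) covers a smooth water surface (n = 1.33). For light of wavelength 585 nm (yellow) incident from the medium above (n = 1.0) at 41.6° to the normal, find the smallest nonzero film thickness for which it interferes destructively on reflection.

Ray reflecting at the top interface goes from n = 1.0 toward n = 1.45: a half-wave phase shift.
Ray reflecting at the bottom interface goes from n = 1.45 toward n = 1.33: no phase shift.
The two reflections differ by half a wavelength.
For weak reflection here: 2 n t cos θ_r = m λ.
Snell's law: 1.0 sin 41.6° = 1.45 sin θ_r → sin θ_r = 0.458, cos θ_r = 0.889.
Minimum nonzero at m = 1: t = λ / (2 n cos θ_r) = 585 / (2 × 1.45 × 0.889) = 227 nm.

227 nm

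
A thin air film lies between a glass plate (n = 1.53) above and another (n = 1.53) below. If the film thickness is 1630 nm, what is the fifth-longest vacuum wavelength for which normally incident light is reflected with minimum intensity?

652 nm

Top surface (1.53 → 1.0): reflection off a lower-index medium gives no phase shift.
Bottom surface (1.0 → 1.53): reflection off a higher-index medium gives a half-wave phase shift.
The two reflections differ by half a wavelength.
So the condition for destructive reflection is 2 n t = m λ.
λ = 2 n t / m. The fifth-longest wavelength is m = 5: λ = 2 × 1.0 × 1630 / 5.00 = 652 nm.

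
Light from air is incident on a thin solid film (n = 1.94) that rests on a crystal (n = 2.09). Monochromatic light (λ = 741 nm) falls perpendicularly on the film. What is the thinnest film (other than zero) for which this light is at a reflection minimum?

95.5 nm

Top surface (1.0 → 1.94): reflection off a higher-index medium gives a half-wave phase shift.
Ray reflecting at the bottom interface goes from n = 1.94 toward n = 2.09: a half-wave phase shift.
Zero or two π shifts → no net half-wave offset.
With no net inversion, destructive interference in reflection requires 2 n t = (m + ½) λ.
Minimum at m = 0: t = λ / (4 n) = 741 / (4 × 1.94) = 95.5 nm.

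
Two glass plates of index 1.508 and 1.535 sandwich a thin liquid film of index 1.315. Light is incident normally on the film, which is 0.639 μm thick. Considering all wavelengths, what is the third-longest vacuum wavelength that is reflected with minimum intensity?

560 nm

Ray reflecting at the top interface goes from n = 1.508 toward n = 1.315: no phase shift.
Bottom surface (1.315 → 1.535): reflection off a higher-index medium gives a half-wave phase shift.
Net: one phase inversion between the two reflected rays.
For minimum reflection here: 2 n t = m λ.
λ = 2 n t / m. The third-longest wavelength is m = 3: λ = 2 × 1.315 × 639 / 3.00 = 560 nm.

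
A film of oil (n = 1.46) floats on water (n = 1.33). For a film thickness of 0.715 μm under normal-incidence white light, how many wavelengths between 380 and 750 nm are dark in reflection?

Top surface (1.0 → 1.46): reflection off a higher-index medium gives a half-wave phase shift.
At the lower boundary (n = 1.46 to n = 1.33) the reflected ray undergoes no phase shift.
Net: one phase inversion between the two reflected rays.
So the condition for destructive reflection is 2 n t = m λ.
λ = 2 n t / m = 2088 / m nm.
m=2: 1044 nm (IR); m=3: 696 nm (visible); m=4: 522 nm (visible); m=5: 418 nm (visible); m=6: 348 nm (UV).

3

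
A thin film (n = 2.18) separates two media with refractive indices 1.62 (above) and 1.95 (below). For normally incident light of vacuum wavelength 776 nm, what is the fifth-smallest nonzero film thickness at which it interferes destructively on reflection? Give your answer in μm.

0.890 μm

Top surface (1.62 → 2.18): reflection off a higher-index medium gives a half-wave phase shift.
Ray reflecting at the bottom interface goes from n = 2.18 toward n = 1.95: no phase shift.
Net: one phase inversion between the two reflected rays.
For weak reflection here: 2 n t = m λ.
The fifth-smallest nonzero thickness corresponds to m = 5: t = m λ / (2 n) = 5.00 × 776 / (2 × 2.18) = 890 nm.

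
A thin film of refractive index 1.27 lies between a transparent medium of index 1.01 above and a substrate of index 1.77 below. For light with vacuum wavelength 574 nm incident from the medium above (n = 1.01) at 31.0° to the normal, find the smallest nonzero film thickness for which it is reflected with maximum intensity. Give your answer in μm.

Ray reflecting at the top interface goes from n = 1.01 toward n = 1.27: a half-wave phase shift.
Ray reflecting at the bottom interface goes from n = 1.27 toward n = 1.77: a half-wave phase shift.
The two reflections carry the same phase change, so no net offset.
So the condition for constructive reflection is 2 n t cos θ_r = m λ.
Snell's law: 1.01 sin 31.0° = 1.27 sin θ_r → sin θ_r = 0.410, cos θ_r = 0.912.
Minimum nonzero at m = 1: t = λ / (2 n cos θ_r) = 574 / (2 × 1.27 × 0.912) = 248 nm.

0.248 μm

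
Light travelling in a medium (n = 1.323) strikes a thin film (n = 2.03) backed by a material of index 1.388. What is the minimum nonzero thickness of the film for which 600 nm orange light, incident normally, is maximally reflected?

73.9 nm

Ray reflecting at the top interface goes from n = 1.323 toward n = 2.03: a half-wave phase shift.
Ray reflecting at the bottom interface goes from n = 2.03 toward n = 1.388: no phase shift.
Exactly one π shift → a net half-wave offset.
So the condition for constructive reflection is 2 n t = (m + ½) λ.
Minimum at m = 0: t = λ / (4 n) = 600 / (4 × 2.03) = 73.9 nm.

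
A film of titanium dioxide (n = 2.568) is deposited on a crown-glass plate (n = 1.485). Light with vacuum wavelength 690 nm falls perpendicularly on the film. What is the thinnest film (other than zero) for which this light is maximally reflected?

67.2 nm

Ray reflecting at the top interface goes from n = 1.0 toward n = 2.568: a half-wave phase shift.
Ray reflecting at the bottom interface goes from n = 2.568 toward n = 1.485: no phase shift.
Exactly one π shift → a net half-wave offset.
For maximum reflection here: 2 n t = (m + ½) λ.
Minimum at m = 0: t = λ / (4 n) = 690 / (4 × 2.568) = 67.2 nm.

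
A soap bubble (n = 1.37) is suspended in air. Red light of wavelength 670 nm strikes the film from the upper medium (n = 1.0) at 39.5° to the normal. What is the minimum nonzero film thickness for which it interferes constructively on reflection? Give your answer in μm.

0.138 μm

Ray reflecting at the top interface goes from n = 1.0 toward n = 1.37: a half-wave phase shift.
Bottom surface (1.37 → 1.0): reflection off a lower-index medium gives no phase shift.
Exactly one π shift → a net half-wave offset.
With one net inversion, constructive interference in reflection requires 2 n t cos θ_r = (m + ½) λ.
Snell's law: 1.0 sin 39.5° = 1.37 sin θ_r → sin θ_r = 0.464, cos θ_r = 0.886.
Minimum at m = 0: t = λ / (4 n cos θ_r) = 670 / (4 × 1.37 × 0.886) = 138 nm.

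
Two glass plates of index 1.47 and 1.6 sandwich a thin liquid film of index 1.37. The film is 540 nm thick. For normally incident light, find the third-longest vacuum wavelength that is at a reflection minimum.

Top surface (1.47 → 1.37): reflection off a lower-index medium gives no phase shift.
Bottom surface (1.37 → 1.6): reflection off a higher-index medium gives a half-wave phase shift.
Net: one phase inversion between the two reflected rays.
So the condition for destructive reflection is 2 n t = m λ.
λ = 2 n t / m. The third-longest wavelength is m = 3: λ = 2 × 1.37 × 540 / 3.00 = 493 nm.

493 nm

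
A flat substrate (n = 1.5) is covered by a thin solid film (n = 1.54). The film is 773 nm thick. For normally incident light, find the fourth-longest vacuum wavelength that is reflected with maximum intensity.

680 nm

Ray reflecting at the top interface goes from n = 1.0 toward n = 1.54: a half-wave phase shift.
Bottom surface (1.54 → 1.5): reflection off a lower-index medium gives no phase shift.
Exactly one π shift → a net half-wave offset.
With one net inversion, constructive interference in reflection requires 2 n t = (m + ½) λ.
λ = 2 n t / (m + ½). The fourth-longest wavelength is m = 3: λ = 2 × 1.54 × 773 / 3.50 = 680 nm.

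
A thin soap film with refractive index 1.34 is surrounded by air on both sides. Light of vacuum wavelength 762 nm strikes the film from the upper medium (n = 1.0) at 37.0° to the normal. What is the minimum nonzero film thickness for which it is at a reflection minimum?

Ray reflecting at the top interface goes from n = 1.0 toward n = 1.34: a half-wave phase shift.
Ray reflecting at the bottom interface goes from n = 1.34 toward n = 1.0: no phase shift.
Net: one phase inversion between the two reflected rays.
For dark reflection here: 2 n t cos θ_r = m λ.
Snell's law: 1.0 sin 37.0° = 1.34 sin θ_r → sin θ_r = 0.449, cos θ_r = 0.893.
Minimum nonzero at m = 1: t = λ / (2 n cos θ_r) = 762 / (2 × 1.34 × 0.893) = 318 nm.

318 nm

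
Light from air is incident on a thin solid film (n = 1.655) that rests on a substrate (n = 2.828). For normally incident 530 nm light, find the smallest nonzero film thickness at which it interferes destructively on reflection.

At the upper boundary (n = 1.0 to n = 1.655) the reflected ray undergoes a half-wave phase shift.
At the lower boundary (n = 1.655 to n = 2.828) the reflected ray undergoes a half-wave phase shift.
The two reflections carry the same phase change, so no net offset.
So the condition for destructive reflection is 2 n t = (m + ½) λ.
Minimum at m = 0: t = λ / (4 n) = 530 / (4 × 1.655) = 80.1 nm.

80.1 nm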